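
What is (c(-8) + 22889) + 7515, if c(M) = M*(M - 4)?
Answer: 30500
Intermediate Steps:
c(M) = M*(-4 + M)
(c(-8) + 22889) + 7515 = (-8*(-4 - 8) + 22889) + 7515 = (-8*(-12) + 22889) + 7515 = (96 + 22889) + 7515 = 22985 + 7515 = 30500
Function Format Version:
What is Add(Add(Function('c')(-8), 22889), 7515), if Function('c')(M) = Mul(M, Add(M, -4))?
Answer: 30500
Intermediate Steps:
Function('c')(M) = Mul(M, Add(-4, M))
Add(Add(Function('c')(-8), 22889), 7515) = Add(Add(Mul(-8, Add(-4, -8)), 22889), 7515) = Add(Add(Mul(-8, -12), 22889), 7515) = Add(Add(96, 22889), 7515) = Add(22985, 7515) = 30500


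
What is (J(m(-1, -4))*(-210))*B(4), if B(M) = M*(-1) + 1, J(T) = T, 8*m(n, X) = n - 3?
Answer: -315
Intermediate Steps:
m(n, X) = -3/8 + n/8 (m(n, X) = (n - 3)/8 = (-3 + n)/8 = -3/8 + n/8)
B(M) = 1 - M (B(M) = -M + 1 = 1 - M)
(J(m(-1, -4))*(-210))*B(4) = ((-3/8 + (⅛)*(-1))*(-210))*(1 - 1*4) = ((-3/8 - ⅛)*(-210))*(1 - 4) = -½*(-210)*(-3) = 105*(-3) = -315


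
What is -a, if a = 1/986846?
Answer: -1/986846 ≈ -1.0133e-6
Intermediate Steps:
a = 1/986846 ≈ 1.0133e-6
-a = -1*1/986846 = -1/986846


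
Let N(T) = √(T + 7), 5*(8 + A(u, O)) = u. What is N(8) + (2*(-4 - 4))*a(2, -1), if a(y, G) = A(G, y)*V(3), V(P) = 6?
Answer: 3936/5 + √15 ≈ 791.07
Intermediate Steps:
A(u, O) = -8 + u/5
N(T) = √(7 + T)
a(y, G) = -48 + 6*G/5 (a(y, G) = (-8 + G/5)*6 = -48 + 6*G/5)
N(8) + (2*(-4 - 4))*a(2, -1) = √(7 + 8) + (2*(-4 - 4))*(-48 + (6/5)*(-1)) = √15 + (2*(-8))*(-48 - 6/5) = √15 - 16*(-246/5) = √15 + 3936/5 = 3936/5 + √15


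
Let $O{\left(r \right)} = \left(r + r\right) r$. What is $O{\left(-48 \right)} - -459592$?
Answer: $464200$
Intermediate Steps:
$O{\left(r \right)} = 2 r^{2}$ ($O{\left(r \right)} = 2 r r = 2 r^{2}$)
$O{\left(-48 \right)} - -459592 = 2 \left(-48\right)^{2} - -459592 = 2 \cdot 2304 + 459592 = 4608 + 459592 = 464200$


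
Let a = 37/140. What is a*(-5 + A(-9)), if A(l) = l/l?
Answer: -37/35 ≈ -1.0571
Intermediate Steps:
a = 37/140 (a = 37*(1/140) = 37/140 ≈ 0.26429)
A(l) = 1
a*(-5 + A(-9)) = 37*(-5 + 1)/140 = (37/140)*(-4) = -37/35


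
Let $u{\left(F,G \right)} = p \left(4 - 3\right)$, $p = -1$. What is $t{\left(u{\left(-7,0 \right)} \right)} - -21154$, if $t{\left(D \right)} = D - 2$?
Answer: $21151$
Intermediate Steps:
$u{\left(F,G \right)} = -1$ ($u{\left(F,G \right)} = - (4 - 3) = \left(-1\right) 1 = -1$)
$t{\left(D \right)} = -2 + D$ ($t{\left(D \right)} = D - 2 = -2 + D$)
$t{\left(u{\left(-7,0 \right)} \right)} - -21154 = \left(-2 - 1\right) - -21154 = -3 + 21154 = 21151$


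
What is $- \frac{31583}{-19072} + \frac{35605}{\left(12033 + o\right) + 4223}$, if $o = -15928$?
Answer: $\frac{86177223}{781952} \approx 110.21$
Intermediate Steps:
$- \frac{31583}{-19072} + \frac{35605}{\left(12033 + o\right) + 4223} = - \frac{31583}{-19072} + \frac{35605}{\left(12033 - 15928\right) + 4223} = \left(-31583\right) \left(- \frac{1}{19072}\right) + \frac{35605}{-3895 + 4223} = \frac{31583}{19072} + \frac{35605}{328} = \frac{86177223}{781952}$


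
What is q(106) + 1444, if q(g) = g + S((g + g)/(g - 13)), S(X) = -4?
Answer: 1546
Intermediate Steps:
q(g) = -4 + g (q(g) = g - 4 = -4 + g)
q(106) + 1444 = (-4 + 106) + 1444 = 102 + 1444 = 1546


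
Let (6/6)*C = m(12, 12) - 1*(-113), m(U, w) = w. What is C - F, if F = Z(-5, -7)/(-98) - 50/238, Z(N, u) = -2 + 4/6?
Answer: 312866/2499 ≈ 125.20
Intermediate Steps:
Z(N, u) = -4/3 (Z(N, u) = -2 + 4*(⅙) = -2 + ⅔ = -4/3)
C = 125 (C = 12 - 1*(-113) = 12 + 113 = 125)
F = -491/2499 (F = -4/3/(-98) - 50/238 = -4/3*(-1/98) - 50*1/238 = 2/147 - 25/119 = -491/2499 ≈ -0.19648)
C - F = 125 - 1*(-491/2499) = 125 + 491/2499 = 312866/2499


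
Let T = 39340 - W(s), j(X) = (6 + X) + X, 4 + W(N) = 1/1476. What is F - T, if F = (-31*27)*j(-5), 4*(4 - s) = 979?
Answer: -53130095/1476 ≈ -35996.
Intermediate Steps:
s = -963/4 (s = 4 - ¼*979 = 4 - 979/4 = -963/4 ≈ -240.75)
W(N) = -5903/1476 (W(N) = -4 + 1/1476 = -5903/1476)
j(X) = 6 + 2*X
T = 58071743/1476 (T = 39340 - 1*(-5903/1476) = 39340 + 5903/1476 = 58071743/1476 ≈ 39344.)
F = 3348 (F = (-31*27)*(6 + 2*(-5)) = -837*(6 - 10) = -837*(-4) = 3348)
F - T = 3348 - 1*58071743/1476 = 3348 - 58071743/1476 = -53130095/1476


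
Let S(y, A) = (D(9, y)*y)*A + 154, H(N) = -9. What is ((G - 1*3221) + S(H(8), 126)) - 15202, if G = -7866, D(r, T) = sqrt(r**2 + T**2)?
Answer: -26135 - 10206*sqrt(2) ≈ -40568.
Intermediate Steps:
D(r, T) = sqrt(T**2 + r**2)
S(y, A) = 154 + A*y*sqrt(81 + y**2) (S(y, A) = (sqrt(y**2 + 9**2)*y)*A + 154 = (sqrt(y**2 + 81)*y)*A + 154 = (sqrt(81 + y**2)*y)*A + 154 = (y*sqrt(81 + y**2))*A + 154 = A*y*sqrt(81 + y**2) + 154 = 154 + A*y*sqrt(81 + y**2))
((G - 1*3221) + S(H(8), 126)) - 15202 = ((-7866 - 1*3221) + (154 + 126*(-9)*sqrt(81 + (-9)**2))) - 15202 = ((-7866 - 3221) + (154 + 126*(-9)*sqrt(81 + 81))) - 15202 = (-11087 + (154 + 126*(-9)*sqrt(162))) - 15202 = (-11087 + (154 + 126*(-9)*(9*sqrt(2)))) - 15202 = (-11087 + (154 - 10206*sqrt(2))) - 15202 = (-10933 - 10206*sqrt(2)) - 15202 = -26135 - 10206*sqrt(2)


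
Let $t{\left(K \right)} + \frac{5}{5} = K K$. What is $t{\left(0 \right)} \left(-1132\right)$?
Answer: $1132$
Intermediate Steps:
$t{\left(K \right)} = -1 + K^{2}$ ($t{\left(K \right)} = -1 + K K = -1 + K^{2}$)
$t{\left(0 \right)} \left(-1132\right) = \left(-1 + 0^{2}\right) \left(-1132\right) = \left(-1 + 0\right) \left(-1132\right) = \left(-1\right) \left(-1132\right) = 1132$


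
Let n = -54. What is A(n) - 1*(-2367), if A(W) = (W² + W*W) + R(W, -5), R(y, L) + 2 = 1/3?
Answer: 24592/3 ≈ 8197.3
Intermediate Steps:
R(y, L) = -5/3 (R(y, L) = -2 + 1/3 = -2 + 1*(⅓) = -2 + ⅓ = -5/3)
A(W) = -5/3 + 2*W² (A(W) = (W² + W*W) - 5/3 = (W² + W²) - 5/3 = 2*W² - 5/3 = -5/3 + 2*W²)
A(n) - 1*(-2367) = (-5/3 + 2*(-54)²) - 1*(-2367) = (-5/3 + 2*2916) + 2367 = (-5/3 + 5832) + 2367 = 17491/3 + 2367 = 24592/3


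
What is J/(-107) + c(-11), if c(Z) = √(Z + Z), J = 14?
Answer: -14/107 + I*√22 ≈ -0.13084 + 4.6904*I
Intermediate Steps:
c(Z) = √2*√Z (c(Z) = √(2*Z) = √2*√Z)
J/(-107) + c(-11) = 14/(-107) + √2*√(-11) = 14*(-1/107) + √2*(I*√11) = -14/107 + I*√22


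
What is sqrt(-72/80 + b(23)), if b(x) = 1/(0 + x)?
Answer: I*sqrt(45310)/230 ≈ 0.92548*I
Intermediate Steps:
b(x) = 1/x
sqrt(-72/80 + b(23)) = sqrt(-72/80 + 1/23) = sqrt(-72*1/80 + 1/23) = sqrt(-9/10 + 1/23) = sqrt(-197/230) = I*sqrt(45310)/230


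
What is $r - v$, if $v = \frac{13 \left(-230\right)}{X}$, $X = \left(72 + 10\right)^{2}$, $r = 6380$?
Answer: $\frac{21451055}{3362} \approx 6380.4$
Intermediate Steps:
$X = 6724$ ($X = 82^{2} = 6724$)
$v = - \frac{1495}{3362}$ ($v = \frac{13 \left(-230\right)}{6724} = \left(-2990\right) \frac{1}{6724} = - \frac{1495}{3362} \approx -0.44468$)
$r - v = 6380 - - \frac{1495}{3362} = 6380 + \frac{1495}{3362} = \frac{21451055}{3362}$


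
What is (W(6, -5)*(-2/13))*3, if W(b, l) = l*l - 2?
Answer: -138/13 ≈ -10.615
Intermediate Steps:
W(b, l) = -2 + l² (W(b, l) = l² - 2 = -2 + l²)
(W(6, -5)*(-2/13))*3 = ((-2 + (-5)²)*(-2/13))*3 = ((-2 + 25)*(-2*1/13))*3 = (23*(-2/13))*3 = -46/13*3 = -138/13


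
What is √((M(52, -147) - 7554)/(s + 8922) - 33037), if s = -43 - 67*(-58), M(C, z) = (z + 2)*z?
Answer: 2*I*√149529048310/4255 ≈ 181.76*I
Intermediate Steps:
M(C, z) = z*(2 + z) (M(C, z) = (2 + z)*z = z*(2 + z))
s = 3843 (s = -43 + 3886 = 3843)
√((M(52, -147) - 7554)/(s + 8922) - 33037) = √((-147*(2 - 147) - 7554)/(3843 + 8922) - 33037) = √((-147*(-145) - 7554)/12765 - 33037) = √((21315 - 7554)*(1/12765) - 33037) = √(13761*(1/12765) - 33037) = √(4587/4255 - 33037) = √(-140567848/4255) = 2*I*√149529048310/4255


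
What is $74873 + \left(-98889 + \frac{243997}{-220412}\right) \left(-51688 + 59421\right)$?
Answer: $- \frac{168536344019569}{220412} \approx -7.6464 \cdot 10^{8}$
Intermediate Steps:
$74873 + \left(-98889 + \frac{243997}{-220412}\right) \left(-51688 + 59421\right) = 74873 + \left(-98889 + 243997 \left(- \frac{1}{220412}\right)\right) 7733 = 74873 + \left(-98889 - \frac{243997}{220412}\right) 7733 = 74873 - \frac{168552846927245}{220412} = - \frac{168536344019569}{220412}$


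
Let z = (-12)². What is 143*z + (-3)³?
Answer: 20565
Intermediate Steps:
z = 144
143*z + (-3)³ = 143*144 + (-3)³ = 20592 - 27 = 20565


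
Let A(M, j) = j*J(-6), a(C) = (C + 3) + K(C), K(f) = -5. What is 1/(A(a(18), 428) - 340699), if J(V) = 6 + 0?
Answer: -1/338131 ≈ -2.9574e-6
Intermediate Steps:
J(V) = 6
a(C) = -2 + C (a(C) = (C + 3) - 5 = (3 + C) - 5 = -2 + C)
A(M, j) = 6*j (A(M, j) = j*6 = 6*j)
1/(A(a(18), 428) - 340699) = 1/(6*428 - 340699) = 1/(2568 - 340699) = 1/(-338131) = -1/338131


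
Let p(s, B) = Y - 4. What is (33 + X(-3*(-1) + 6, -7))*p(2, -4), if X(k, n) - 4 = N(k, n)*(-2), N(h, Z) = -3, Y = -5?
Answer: -387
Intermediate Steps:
p(s, B) = -9 (p(s, B) = -5 - 4 = -9)
X(k, n) = 10 (X(k, n) = 4 - 3*(-2) = 4 + 6 = 10)
(33 + X(-3*(-1) + 6, -7))*p(2, -4) = (33 + 10)*(-9) = 43*(-9) = -387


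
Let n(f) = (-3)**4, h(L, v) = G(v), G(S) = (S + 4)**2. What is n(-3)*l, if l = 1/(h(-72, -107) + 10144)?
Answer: 81/20753 ≈ 0.0039030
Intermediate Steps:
G(S) = (4 + S)**2
h(L, v) = (4 + v)**2
n(f) = 81
l = 1/20753 (l = 1/((4 - 107)**2 + 10144) = 1/((-103)**2 + 10144) = 1/(10609 + 10144) = 1/20753 ≈ 4.8186e-5)
n(-3)*l = 81*(1/20753) = 81/20753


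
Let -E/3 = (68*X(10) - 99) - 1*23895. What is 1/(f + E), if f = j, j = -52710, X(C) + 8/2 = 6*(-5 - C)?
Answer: 1/38448 ≈ 2.6009e-5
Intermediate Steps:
X(C) = -34 - 6*C (X(C) = -4 + 6*(-5 - C) = -4 + (-30 - 6*C) = -34 - 6*C)
f = -52710
E = 91158 (E = -3*((68*(-34 - 6*10) - 99) - 1*23895) = -3*((68*(-34 - 60) - 99) - 23895) = -3*((68*(-94) - 99) - 23895) = -3*((-6392 - 99) - 23895) = -3*(-6491 - 23895) = -3*(-30386) = 91158)
1/(f + E) = 1/(-52710 + 91158) = 1/38448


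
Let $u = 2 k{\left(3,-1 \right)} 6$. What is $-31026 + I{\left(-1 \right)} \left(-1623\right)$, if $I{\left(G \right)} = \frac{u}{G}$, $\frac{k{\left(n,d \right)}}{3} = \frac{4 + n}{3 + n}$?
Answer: $37140$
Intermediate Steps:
$k{\left(n,d \right)} = \frac{3 \left(4 + n\right)}{3 + n}$ ($k{\left(n,d \right)} = 3 \frac{4 + n}{3 + n} = \frac{3 \left(4 + n\right)}{3 + n}$)
$u = 42$ ($u = 2 \frac{3 \left(4 + 3\right)}{3 + 3} \cdot 6 = 2 \cdot 3 \cdot \frac{1}{6} \cdot 7 \cdot 6 = 2 \cdot \frac{7}{2} \cdot 6 = 7 \cdot 6 = 42$)
$I{\left(G \right)} = \frac{42}{G}$
$-31026 + I{\left(-1 \right)} \left(-1623\right) = -31026 + \frac{42}{-1} \left(-1623\right) = -31026 + 42 \left(-1\right) \left(-1623\right) = -31026 - -68166 = -31026 + 68166 = 37140$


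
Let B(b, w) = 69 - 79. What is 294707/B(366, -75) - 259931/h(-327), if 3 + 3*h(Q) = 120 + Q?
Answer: -128787/5 ≈ -25757.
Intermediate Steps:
B(b, w) = -10
h(Q) = 39 + Q/3 (h(Q) = -1 + (120 + Q)/3 = -1 + (40 + Q/3) = 39 + Q/3)
294707/B(366, -75) - 259931/h(-327) = 294707/(-10) - 259931/(39 + (1/3)*(-327)) = 294707*(-1/10) - 259931/(39 - 109) = -294707/10 - 259931/(-70) = -294707/10 - 259931*(-1/70) = -294707/10 + 37133/10 = -128787/5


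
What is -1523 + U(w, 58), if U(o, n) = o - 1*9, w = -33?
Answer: -1565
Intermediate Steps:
U(o, n) = -9 + o (U(o, n) = o - 9 = -9 + o)
-1523 + U(w, 58) = -1523 + (-9 - 33) = -1523 - 42 = -1565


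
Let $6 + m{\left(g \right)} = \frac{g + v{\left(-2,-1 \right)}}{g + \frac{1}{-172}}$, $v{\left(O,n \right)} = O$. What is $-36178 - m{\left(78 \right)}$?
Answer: $- \frac{485260452}{13415} \approx -36173.0$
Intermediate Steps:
$m{\left(g \right)} = -6 + \frac{-2 + g}{- \frac{1}{172} + g}$ ($m{\left(g \right)} = -6 + \frac{g - 2}{g + \frac{1}{-172}} = -6 + \frac{-2 + g}{g - \frac{1}{172}} = -6 + \frac{-2 + g}{- \frac{1}{172} + g}$)
$-36178 - m{\left(78 \right)} = -36178 - \frac{2 \left(-169 - 33540\right)}{-1 + 172 \cdot 78} = -36178 - \frac{2 \left(-169 - 33540\right)}{-1 + 13416} = -36178 - 2 \cdot \frac{1}{13415} \left(-33709\right) = -36178 - - \frac{67418}{13415} = -36178 + \frac{67418}{13415} = - \frac{485260452}{13415}$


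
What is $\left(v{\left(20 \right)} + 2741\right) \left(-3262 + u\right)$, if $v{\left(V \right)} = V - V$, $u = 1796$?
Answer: $-4018306$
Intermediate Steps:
$v{\left(V \right)} = 0$
$\left(v{\left(20 \right)} + 2741\right) \left(-3262 + u\right) = \left(0 + 2741\right) \left(-3262 + 1796\right) = 2741 \left(-1466\right) = -4018306$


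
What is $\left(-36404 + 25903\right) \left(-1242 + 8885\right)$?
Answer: $-80259143$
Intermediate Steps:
$\left(-36404 + 25903\right) \left(-1242 + 8885\right) = \left(-10501\right) 7643 = -80259143$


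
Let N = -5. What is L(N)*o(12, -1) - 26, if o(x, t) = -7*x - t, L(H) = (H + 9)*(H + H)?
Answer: 3294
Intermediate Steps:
L(H) = 2*H*(9 + H) (L(H) = (9 + H)*(2*H) = 2*H*(9 + H))
o(x, t) = -t - 7*x
L(N)*o(12, -1) - 26 = (2*(-5)*(9 - 5))*(-1*(-1) - 7*12) - 26 = (2*(-5)*4)*(1 - 84) - 26 = -40*(-83) - 26 = 3320 - 26 = 3294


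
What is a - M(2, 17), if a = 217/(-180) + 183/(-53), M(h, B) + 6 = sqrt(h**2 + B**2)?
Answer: 12799/9540 - sqrt(293) ≈ -15.776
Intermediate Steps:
M(h, B) = -6 + sqrt(B**2 + h**2) (M(h, B) = -6 + sqrt(h**2 + B**2) = -6 + sqrt(B**2 + h**2))
a = -44441/9540 (a = 217*(-1/180) + 183*(-1/53) = -217/180 - 183/53 = -44441/9540 ≈ -4.6584)
a - M(2, 17) = -44441/9540 - (-6 + sqrt(17**2 + 2**2)) = -44441/9540 - (-6 + sqrt(289 + 4)) = -44441/9540 - (-6 + sqrt(293)) = -44441/9540 + (6 - sqrt(293)) = 12799/9540 - sqrt(293)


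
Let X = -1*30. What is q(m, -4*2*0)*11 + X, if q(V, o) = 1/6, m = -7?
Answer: -169/6 ≈ -28.167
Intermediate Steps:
X = -30
q(V, o) = ⅙
q(m, -4*2*0)*11 + X = (⅙)*11 - 30 = 11/6 - 30 = -169/6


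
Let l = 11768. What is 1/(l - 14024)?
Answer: -1/2256 ≈ -0.00044326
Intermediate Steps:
1/(l - 14024) = 1/(11768 - 14024) = 1/(-2256) = -1/2256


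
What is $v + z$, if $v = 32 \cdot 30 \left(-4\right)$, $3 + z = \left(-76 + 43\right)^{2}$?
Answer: $-2754$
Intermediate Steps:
$z = 1086$ ($z = -3 + \left(-76 + 43\right)^{2} = -3 + \left(-33\right)^{2} = -3 + 1089 = 1086$)
$v = -3840$ ($v = 960 \left(-4\right) = -3840$)
$v + z = -3840 + 1086 = -2754$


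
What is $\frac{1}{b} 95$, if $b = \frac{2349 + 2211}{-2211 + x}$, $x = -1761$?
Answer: $- \frac{331}{4} \approx -82.75$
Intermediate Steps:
$b = - \frac{380}{331}$ ($b = \frac{2349 + 2211}{-2211 - 1761} = \frac{4560}{-3972} = 4560 \left(- \frac{1}{3972}\right) = - \frac{380}{331} \approx -1.148$)
$\frac{1}{b} 95 = \frac{1}{- \frac{380}{331}} \cdot 95 = \left(- \frac{331}{380}\right) 95 = - \frac{331}{4}$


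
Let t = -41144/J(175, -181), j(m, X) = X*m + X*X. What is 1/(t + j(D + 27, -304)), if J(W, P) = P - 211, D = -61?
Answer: 49/5039991 ≈ 9.7222e-6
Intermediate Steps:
j(m, X) = X² + X*m (j(m, X) = X*m + X² = X² + X*m)
J(W, P) = -211 + P
t = 5143/49 (t = -41144/(-211 - 181) = -41144/(-392) = -41144*(-1/392) = 5143/49 ≈ 104.96)
1/(t + j(D + 27, -304)) = 1/(5143/49 - 304*(-304 + (-61 + 27))) = 1/(5143/49 - 304*(-304 - 34)) = 1/(5143/49 - 304*(-338)) = 1/(5143/49 + 102752) = 1/(5039991/49) = 49/5039991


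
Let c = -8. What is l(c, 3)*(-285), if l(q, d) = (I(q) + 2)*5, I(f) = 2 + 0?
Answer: -5700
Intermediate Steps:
I(f) = 2
l(q, d) = 20 (l(q, d) = (2 + 2)*5 = 4*5 = 20)
l(c, 3)*(-285) = 20*(-285) = -5700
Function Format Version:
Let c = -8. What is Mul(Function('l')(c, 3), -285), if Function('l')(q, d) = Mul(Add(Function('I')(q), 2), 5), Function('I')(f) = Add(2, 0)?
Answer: -5700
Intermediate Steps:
Function('I')(f) = 2
Function('l')(q, d) = 20 (Function('l')(q, d) = Mul(Add(2, 2), 5) = Mul(4, 5) = 20)
Mul(Function('l')(c, 3), -285) = Mul(20, -285) = -5700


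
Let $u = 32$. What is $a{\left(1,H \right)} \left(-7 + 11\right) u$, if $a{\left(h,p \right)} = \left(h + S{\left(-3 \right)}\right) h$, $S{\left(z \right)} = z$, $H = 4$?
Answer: $-256$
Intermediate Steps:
$a{\left(h,p \right)} = h \left(-3 + h\right)$ ($a{\left(h,p \right)} = \left(h - 3\right) h = \left(-3 + h\right) h = h \left(-3 + h\right)$)
$a{\left(1,H \right)} \left(-7 + 11\right) u = 1 \left(-3 + 1\right) \left(-7 + 11\right) 32 = 1 \left(-2\right) 4 \cdot 32 = \left(-2\right) 4 \cdot 32 = \left(-8\right) 32 = -256$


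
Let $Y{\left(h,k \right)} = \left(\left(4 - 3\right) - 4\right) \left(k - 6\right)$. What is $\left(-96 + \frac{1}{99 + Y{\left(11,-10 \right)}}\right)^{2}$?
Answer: $\frac{199120321}{21609} \approx 9214.7$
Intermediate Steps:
$Y{\left(h,k \right)} = 18 - 3 k$ ($Y{\left(h,k \right)} = \left(\left(4 - 3\right) - 4\right) \left(-6 + k\right) = \left(1 - 4\right) \left(-6 + k\right) = - 3 \left(-6 + k\right) = 18 - 3 k$)
$\left(-96 + \frac{1}{99 + Y{\left(11,-10 \right)}}\right)^{2} = \left(-96 + \frac{1}{99 + \left(18 - -30\right)}\right)^{2} = \left(-96 + \frac{1}{99 + \left(18 + 30\right)}\right)^{2} = \left(-96 + \frac{1}{99 + 48}\right)^{2} = \left(-96 + \frac{1}{147}\right)^{2} = \left(- \frac{14111}{147}\right)^{2} = \frac{199120321}{21609}$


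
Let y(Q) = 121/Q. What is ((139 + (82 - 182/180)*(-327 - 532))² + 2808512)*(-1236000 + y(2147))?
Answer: -103678449450248754545999/17390700 ≈ -5.9617e+15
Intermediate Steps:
((139 + (82 - 182/180)*(-327 - 532))² + 2808512)*(-1236000 + y(2147)) = ((139 + (82 - 182/180)*(-327 - 532))² + 2808512)*(-1236000 + 121/2147) = ((139 + (82 - 182*1/180)*(-859))² + 2808512)*(-1236000 + 121*(1/2147)) = ((139 + (82 - 91/90)*(-859))² + 2808512)*(-1236000 + 121/2147) = ((139 + (7289/90)*(-859))² + 2808512)*(-2653691879/2147) = ((139 - 6261251/90)² + 2808512)*(-2653691879/2147) = ((-6248741/90)² + 2808512)*(-2653691879/2147) = (39046764085081/8100 + 2808512)*(-2653691879/2147) = (39069513032281/8100)*(-2653691879/2147) = -103678449450248754545999/17390700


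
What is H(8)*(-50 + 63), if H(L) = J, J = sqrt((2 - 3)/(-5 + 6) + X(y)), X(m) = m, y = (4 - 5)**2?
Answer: 0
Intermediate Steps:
y = 1 (y = (-1)**2 = 1)
J = 0 (J = sqrt((2 - 3)/(-5 + 6) + 1) = sqrt(-1/1 + 1) = sqrt(-1*1 + 1) = sqrt(-1 + 1) = sqrt(0) = 0)
H(L) = 0
H(8)*(-50 + 63) = 0*(-50 + 63) = 0*13 = 0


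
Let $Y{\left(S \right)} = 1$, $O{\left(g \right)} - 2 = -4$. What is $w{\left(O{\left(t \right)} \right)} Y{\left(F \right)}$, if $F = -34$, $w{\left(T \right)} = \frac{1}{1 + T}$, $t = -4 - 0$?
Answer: $-1$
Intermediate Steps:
$t = -4$ ($t = -4 + 0 = -4$)
$O{\left(g \right)} = -2$ ($O{\left(g \right)} = 2 - 4 = -2$)
$w{\left(O{\left(t \right)} \right)} Y{\left(F \right)} = \frac{1}{1 - 2} \cdot 1 = \frac{1}{-1} \cdot 1 = \left(-1\right) 1 = -1$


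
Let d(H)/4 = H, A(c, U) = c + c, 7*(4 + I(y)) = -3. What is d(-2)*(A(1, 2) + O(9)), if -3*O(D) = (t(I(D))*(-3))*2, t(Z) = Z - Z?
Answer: -16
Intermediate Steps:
I(y) = -31/7 (I(y) = -4 + (⅐)*(-3) = -4 - 3/7 = -31/7)
t(Z) = 0
A(c, U) = 2*c
d(H) = 4*H
O(D) = 0 (O(D) = -0*(-3)*2/3 = -0*2 = -⅓*0 = 0)
d(-2)*(A(1, 2) + O(9)) = (4*(-2))*(2*1 + 0) = -8*(2 + 0) = -8*2 = -16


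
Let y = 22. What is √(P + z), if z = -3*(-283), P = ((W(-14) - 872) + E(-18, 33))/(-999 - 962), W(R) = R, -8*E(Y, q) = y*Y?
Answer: √13065950822/3922 ≈ 29.145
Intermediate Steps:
E(Y, q) = -11*Y/4
P = 1673/3922 (P = ((-14 - 872) - 11/4*(-18))/(-999 - 962) = (-886 + 99/2)/(-1961) = -1673/2*(-1/1961) = 1673/3922 ≈ 0.42657)
z = 849
√(P + z) = √(1673/3922 + 849) = √(3331451/3922) = √13065950822/3922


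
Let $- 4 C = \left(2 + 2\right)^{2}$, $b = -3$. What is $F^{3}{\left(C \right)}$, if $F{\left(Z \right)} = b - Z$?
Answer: $1$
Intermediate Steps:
$C = -4$ ($C = - \frac{\left(2 + 2\right)^{2}}{4} = - \frac{4^{2}}{4} = \left(- \frac{1}{4}\right) 16 = -4$)
$F{\left(Z \right)} = -3 - Z$
$F^{3}{\left(C \right)} = \left(-3 - -4\right)^{3} = \left(-3 + 4\right)^{3} = 1^{3} = 1$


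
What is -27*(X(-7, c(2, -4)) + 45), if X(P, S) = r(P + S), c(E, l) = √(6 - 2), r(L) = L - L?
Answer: -1215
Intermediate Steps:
r(L) = 0
c(E, l) = 2 (c(E, l) = √4 = 2)
X(P, S) = 0
-27*(X(-7, c(2, -4)) + 45) = -27*(0 + 45) = -27*45 = -1215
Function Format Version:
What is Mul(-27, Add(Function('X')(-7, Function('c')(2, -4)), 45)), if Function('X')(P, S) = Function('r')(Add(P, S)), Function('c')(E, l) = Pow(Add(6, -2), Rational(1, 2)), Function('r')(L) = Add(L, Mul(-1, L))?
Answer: -1215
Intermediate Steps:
Function('r')(L) = 0
Function('c')(E, l) = 2 (Function('c')(E, l) = Pow(4, Rational(1, 2)) = 2)
Function('X')(P, S) = 0
Mul(-27, Add(Function('X')(-7, Function('c')(2, -4)), 45)) = Mul(-27, Add(0, 45)) = Mul(-27, 45) = -1215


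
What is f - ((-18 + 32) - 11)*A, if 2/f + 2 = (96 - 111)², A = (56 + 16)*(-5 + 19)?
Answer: -674350/223 ≈ -3024.0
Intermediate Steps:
A = 1008 (A = 72*14 = 1008)
f = 2/223 (f = 2/(-2 + (96 - 111)²) = 2/(-2 + (-15)²) = 2/(-2 + 225) = 2/223 ≈ 0.0089686)
f - ((-18 + 32) - 11)*A = 2/223 - ((-18 + 32) - 11)*1008 = 2/223 - (14 - 11)*1008 = 2/223 - 3*1008 = 2/223 - 1*3024 = 2/223 - 3024 = -674350/223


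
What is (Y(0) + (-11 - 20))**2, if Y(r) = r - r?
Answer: 961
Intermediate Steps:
Y(r) = 0
(Y(0) + (-11 - 20))**2 = (0 + (-11 - 20))**2 = (0 - 31)**2 = (-31)**2 = 961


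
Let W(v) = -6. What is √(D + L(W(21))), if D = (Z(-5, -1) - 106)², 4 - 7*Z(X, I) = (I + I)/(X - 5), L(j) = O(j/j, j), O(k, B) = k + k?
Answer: 11*√112611/35 ≈ 105.47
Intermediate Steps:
O(k, B) = 2*k
L(j) = 2 (L(j) = 2*(j/j) = 2*1 = 2)
Z(X, I) = 4/7 - 2*I/(7*(-5 + X)) (Z(X, I) = 4/7 - (I + I)/(7*(X - 5)) = 4/7 - 2*I/(7*(-5 + X)))
D = 13623481/1225 (D = (2*(-10 - 1*(-1) + 2*(-5))/(7*(-5 - 5)) - 106)² = ((2/7)*(-10 + 1 - 10)/(-10) - 106)² = ((2/7)*(-⅒)*(-19) - 106)² = (19/35 - 106)² = (-3691/35)² = 13623481/1225 ≈ 11121.)
√(D + L(W(21))) = √(13623481/1225 + 2) = √(13625931/1225) = 11*√112611/35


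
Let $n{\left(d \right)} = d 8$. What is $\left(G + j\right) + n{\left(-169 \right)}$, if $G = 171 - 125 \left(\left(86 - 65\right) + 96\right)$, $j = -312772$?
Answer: $-328578$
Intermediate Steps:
$n{\left(d \right)} = 8 d$
$G = -14454$ ($G = 171 - 125 \left(21 + 96\right) = 171 - 14625 = -14454$)
$\left(G + j\right) + n{\left(-169 \right)} = \left(-14454 - 312772\right) + 8 \left(-169\right) = -327226 - 1352 = -328578$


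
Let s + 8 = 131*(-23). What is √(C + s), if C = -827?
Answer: 2*I*√962 ≈ 62.032*I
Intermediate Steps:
s = -3021 (s = -8 + 131*(-23) = -8 - 3013 = -3021)
√(C + s) = √(-827 - 3021) = √(-3848) = 2*I*√962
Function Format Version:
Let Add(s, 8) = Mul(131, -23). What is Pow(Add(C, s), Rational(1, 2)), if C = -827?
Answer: Mul(2, I, Pow(962, Rational(1, 2))) ≈ Mul(62.032, I)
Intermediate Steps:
s = -3021 (s = Add(-8, Mul(131, -23)) = Add(-8, -3013) = -3021)
Pow(Add(C, s), Rational(1, 2)) = Pow(Add(-827, -3021), Rational(1, 2)) = Pow(-3848, Rational(1, 2)) = Mul(2, I, Pow(962, Rational(1, 2)))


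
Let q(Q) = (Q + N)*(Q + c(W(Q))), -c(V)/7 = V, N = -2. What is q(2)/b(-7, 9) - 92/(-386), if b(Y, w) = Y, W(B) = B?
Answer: 46/193 ≈ 0.23834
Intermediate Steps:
c(V) = -7*V
q(Q) = -6*Q*(-2 + Q) (q(Q) = (Q - 2)*(Q - 7*Q) = (-2 + Q)*(-6*Q) = -6*Q*(-2 + Q))
q(2)/b(-7, 9) - 92/(-386) = (6*2*(2 - 1*2))/(-7) - 92/(-386) = (6*2*(2 - 2))*(-⅐) - 92*(-1/386) = (6*2*0)*(-⅐) + 46/193 = 0*(-⅐) + 46/193 = 0 + 46/193 = 46/193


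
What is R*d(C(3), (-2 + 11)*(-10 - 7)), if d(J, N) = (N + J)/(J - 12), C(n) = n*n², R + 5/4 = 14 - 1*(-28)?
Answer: -3423/10 ≈ -342.30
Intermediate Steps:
R = 163/4 (R = -5/4 + (14 - 1*(-28)) = -5/4 + (14 + 28) = -5/4 + 42 = 163/4 ≈ 40.750)
C(n) = n³
d(J, N) = (J + N)/(-12 + J)
R*d(C(3), (-2 + 11)*(-10 - 7)) = 163*((3³ + (-2 + 11)*(-10 - 7))/(-12 + 3³))/4 = 163*((27 + 9*(-17))/(-12 + 27))/4 = 163*((27 - 153)/15)/4 = 163*((1/15)*(-126))/4 = (163/4)*(-42/5) = -3423/10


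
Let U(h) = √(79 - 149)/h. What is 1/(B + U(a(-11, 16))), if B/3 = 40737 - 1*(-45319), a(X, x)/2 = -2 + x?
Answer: 14457408/3732440108549 - 2*I*√70/3732440108549 ≈ 3.8734e-6 - 4.4832e-12*I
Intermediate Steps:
a(X, x) = -4 + 2*x (a(X, x) = 2*(-2 + x) = -4 + 2*x)
B = 258168 (B = 3*(40737 - 1*(-45319)) = 3*(40737 + 45319) = 3*86056 = 258168)
U(h) = I*√70/h (U(h) = √(-70)/h = (I*√70)/h = I*√70/h)
1/(B + U(a(-11, 16))) = 1/(258168 + I*√70/(-4 + 2*16)) = 1/(258168 + I*√70/(-4 + 32)) = 1/(258168 + I*√70/28)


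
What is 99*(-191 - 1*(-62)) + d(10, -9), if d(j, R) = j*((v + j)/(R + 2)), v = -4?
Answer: -89457/7 ≈ -12780.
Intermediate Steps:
d(j, R) = j*(-4 + j)/(2 + R) (d(j, R) = j*((-4 + j)/(R + 2)) = j*((-4 + j)/(2 + R)) = j*(-4 + j)/(2 + R))
99*(-191 - 1*(-62)) + d(10, -9) = 99*(-191 - 1*(-62)) + 10*(-4 + 10)/(2 - 9) = 99*(-191 + 62) + 10*6/(-7) = 99*(-129) + 10*(-1/7)*6 = -12771 - 60/7 = -89457/7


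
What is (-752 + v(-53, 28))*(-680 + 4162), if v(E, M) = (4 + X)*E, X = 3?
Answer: -3910286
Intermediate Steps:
v(E, M) = 7*E (v(E, M) = (4 + 3)*E = 7*E)
(-752 + v(-53, 28))*(-680 + 4162) = (-752 + 7*(-53))*(-680 + 4162) = (-752 - 371)*3482 = -1123*3482 = -3910286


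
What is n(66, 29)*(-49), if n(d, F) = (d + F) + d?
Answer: -7889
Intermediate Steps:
n(d, F) = F + 2*d (n(d, F) = (F + d) + d = F + 2*d)
n(66, 29)*(-49) = (29 + 2*66)*(-49) = (29 + 132)*(-49) = 161*(-49) = -7889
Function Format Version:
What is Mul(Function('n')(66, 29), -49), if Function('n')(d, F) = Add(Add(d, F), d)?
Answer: -7889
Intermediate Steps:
Function('n')(d, F) = Add(F, Mul(2, d)) (Function('n')(d, F) = Add(Add(F, d), d) = Add(F, Mul(2, d)))
Mul(Function('n')(66, 29), -49) = Mul(Add(29, Mul(2, 66)), -49) = Mul(Add(29, 132), -49) = Mul(161, -49) = -7889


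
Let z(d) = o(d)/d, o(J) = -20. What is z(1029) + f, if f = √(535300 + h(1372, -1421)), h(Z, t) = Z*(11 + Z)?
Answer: -20/1029 + 2*√608194 ≈ 1559.7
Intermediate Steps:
z(d) = -20/d
f = 2*√608194 (f = √(535300 + 1372*(11 + 1372)) = √(535300 + 1372*1383) = √(535300 + 1897476) = √2432776 = 2*√608194 ≈ 1559.7)
z(1029) + f = -20/1029 + 2*√608194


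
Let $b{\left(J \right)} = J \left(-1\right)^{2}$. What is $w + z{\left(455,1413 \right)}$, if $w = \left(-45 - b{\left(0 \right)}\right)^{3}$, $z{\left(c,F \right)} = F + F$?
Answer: $-88299$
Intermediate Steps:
$z{\left(c,F \right)} = 2 F$
$b{\left(J \right)} = J$ ($b{\left(J \right)} = J 1 = J$)
$w = -91125$ ($w = \left(-45 - 0\right)^{3} = \left(-45 + 0\right)^{3} = \left(-45\right)^{3} = -91125$)
$w + z{\left(455,1413 \right)} = -91125 + 2 \cdot 1413 = -91125 + 2826 = -88299$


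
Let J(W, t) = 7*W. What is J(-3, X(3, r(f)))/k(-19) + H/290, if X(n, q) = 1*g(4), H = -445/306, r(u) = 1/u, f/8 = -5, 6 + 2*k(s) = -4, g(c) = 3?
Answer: 372263/88740 ≈ 4.1950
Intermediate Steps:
k(s) = -5 (k(s) = -3 + (1/2)*(-4) = -3 - 2 = -5)
f = -40 (f = 8*(-5) = -40)
H = -445/306 (H = -445*1/306 = -445/306 ≈ -1.4542)
X(n, q) = 3 (X(n, q) = 1*3 = 3)
J(-3, X(3, r(f)))/k(-19) + H/290 = (7*(-3))/(-5) - 445/306/290 = -21*(-1/5) - 445/306*1/290 = 21/5 - 89/17748 = 372263/88740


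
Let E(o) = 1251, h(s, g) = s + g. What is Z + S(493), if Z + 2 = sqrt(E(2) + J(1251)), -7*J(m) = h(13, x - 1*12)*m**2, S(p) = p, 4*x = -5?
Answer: 491 + 3*sqrt(1244467)/14 ≈ 730.05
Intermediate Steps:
x = -5/4 (x = (1/4)*(-5) = -5/4 ≈ -1.2500)
h(s, g) = g + s
J(m) = m**2/28 (J(m) = -((-5/4 - 1*12) + 13)*m**2/7 = -((-5/4 - 12) + 13)*m**2/7 = -(-53/4 + 13)*m**2/7 = -(-1)*m**2/28 = m**2/28)
Z = -2 + 3*sqrt(1244467)/14 (Z = -2 + sqrt(1251 + (1/28)*1251**2) = -2 + sqrt(1251 + (1/28)*1565001) = -2 + sqrt(1251 + 1565001/28) = -2 + sqrt(1600029/28) = -2 + 3*sqrt(1244467)/14 ≈ 237.05)
Z + S(493) = (-2 + 3*sqrt(1244467)/14) + 493 = 491 + 3*sqrt(1244467)/14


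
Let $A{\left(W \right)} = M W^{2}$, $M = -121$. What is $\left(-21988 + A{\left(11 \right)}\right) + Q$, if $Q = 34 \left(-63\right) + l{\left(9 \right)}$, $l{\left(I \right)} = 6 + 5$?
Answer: $-38760$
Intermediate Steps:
$l{\left(I \right)} = 11$
$Q = -2131$ ($Q = 34 \left(-63\right) + 11 = -2142 + 11 = -2131$)
$A{\left(W \right)} = - 121 W^{2}$
$\left(-21988 + A{\left(11 \right)}\right) + Q = \left(-21988 - 121 \cdot 11^{2}\right) - 2131 = \left(-21988 - 14641\right) - 2131 = -36629 - 2131 = -38760$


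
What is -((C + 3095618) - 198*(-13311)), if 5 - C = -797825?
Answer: -6529026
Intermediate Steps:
C = 797830 (C = 5 - 1*(-797825) = 5 + 797825 = 797830)
-((C + 3095618) - 198*(-13311)) = -((797830 + 3095618) - 198*(-13311)) = -(3893448 + 2635578) = -1*6529026 = -6529026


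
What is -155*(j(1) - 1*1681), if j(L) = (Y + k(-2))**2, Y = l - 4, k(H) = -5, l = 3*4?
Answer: 259160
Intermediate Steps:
l = 12
Y = 8 (Y = 12 - 4 = 8)
j(L) = 9 (j(L) = (8 - 5)**2 = 3**2 = 9)
-155*(j(1) - 1*1681) = -155*(9 - 1*1681) = -155*(9 - 1681) = -155*(-1672) = 259160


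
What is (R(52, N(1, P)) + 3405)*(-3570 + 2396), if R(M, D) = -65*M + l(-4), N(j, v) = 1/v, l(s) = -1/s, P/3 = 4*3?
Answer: -59287/2 ≈ -29644.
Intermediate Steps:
P = 36 (P = 3*(4*3) = 3*12 = 36)
R(M, D) = ¼ - 65*M (R(M, D) = -65*M - 1/(-4) = -65*M - 1*(-¼) = -65*M + ¼ = ¼ - 65*M)
(R(52, N(1, P)) + 3405)*(-3570 + 2396) = ((¼ - 65*52) + 3405)*(-3570 + 2396) = ((¼ - 3380) + 3405)*(-1174) = (-13519/4 + 3405)*(-1174) = (101/4)*(-1174) = -59287/2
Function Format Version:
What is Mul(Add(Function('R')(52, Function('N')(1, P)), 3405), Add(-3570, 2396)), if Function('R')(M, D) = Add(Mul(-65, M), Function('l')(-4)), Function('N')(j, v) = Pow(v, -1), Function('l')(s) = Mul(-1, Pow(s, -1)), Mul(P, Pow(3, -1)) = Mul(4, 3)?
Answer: Rational(-59287, 2) ≈ -29644.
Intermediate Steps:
P = 36 (P = Mul(3, Mul(4, 3)) = Mul(3, 12) = 36)
Function('R')(M, D) = Add(Rational(1, 4), Mul(-65, M)) (Function('R')(M, D) = Add(Mul(-65, M), Mul(-1, Pow(-4, -1))) = Add(Mul(-65, M), Mul(-1, Rational(-1, 4))) = Add(Mul(-65, M), Rational(1, 4)) = Add(Rational(1, 4), Mul(-65, M)))
Mul(Add(Function('R')(52, Function('N')(1, P)), 3405), Add(-3570, 2396)) = Mul(Add(Add(Rational(1, 4), Mul(-65, 52)), 3405), Add(-3570, 2396)) = Mul(Add(Add(Rational(1, 4), -3380), 3405), -1174) = Mul(Add(Rational(-13519, 4), 3405), -1174) = Mul(Rational(101, 4), -1174) = Rational(-59287, 2)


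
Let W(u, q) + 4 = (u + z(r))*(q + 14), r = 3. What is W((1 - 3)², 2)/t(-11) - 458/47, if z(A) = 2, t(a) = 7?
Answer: 1118/329 ≈ 3.3982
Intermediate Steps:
W(u, q) = -4 + (2 + u)*(14 + q) (W(u, q) = -4 + (u + 2)*(q + 14) = -4 + (2 + u)*(14 + q))
W((1 - 3)², 2)/t(-11) - 458/47 = (24 + 2*2 + 14*(1 - 3)² + 2*(1 - 3)²)/7 - 458/47 = (24 + 4 + 14*(-2)² + 2*(-2)²)*(⅐) - 458*1/47 = (24 + 4 + 14*4 + 2*4)*(⅐) - 458/47 = (24 + 4 + 56 + 8)*(⅐) - 458/47 = 92*(⅐) - 458/47 = 92/7 - 458/47 = 1118/329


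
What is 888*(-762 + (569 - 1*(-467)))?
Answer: 243312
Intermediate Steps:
888*(-762 + (569 - 1*(-467))) = 888*(-762 + (569 + 467)) = 888*(-762 + 1036) = 888*274 = 243312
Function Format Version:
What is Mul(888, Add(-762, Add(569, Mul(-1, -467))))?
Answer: 243312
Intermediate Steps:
Mul(888, Add(-762, Add(569, Mul(-1, -467)))) = Mul(888, Add(-762, Add(569, 467))) = Mul(888, Add(-762, 1036)) = Mul(888, 274) = 243312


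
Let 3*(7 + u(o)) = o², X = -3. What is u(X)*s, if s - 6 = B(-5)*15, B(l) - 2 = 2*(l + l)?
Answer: 1056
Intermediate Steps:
B(l) = 2 + 4*l (B(l) = 2 + 2*(l + l) = 2 + 2*(2*l) = 2 + 4*l)
u(o) = -7 + o²/3
s = -264 (s = 6 + (2 + 4*(-5))*15 = 6 + (2 - 20)*15 = 6 - 18*15 = 6 - 270 = -264)
u(X)*s = (-7 + (⅓)*(-3)²)*(-264) = (-7 + (⅓)*9)*(-264) = (-7 + 3)*(-264) = -4*(-264) = 1056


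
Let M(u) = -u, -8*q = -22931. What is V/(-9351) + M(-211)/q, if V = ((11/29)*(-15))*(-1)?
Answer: 151322179/2072801883 ≈ 0.073004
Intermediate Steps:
q = 22931/8 (q = -⅛*(-22931) = 22931/8 ≈ 2866.4)
V = 165/29 (V = ((11*(1/29))*(-15))*(-1) = ((11/29)*(-15))*(-1) = -165/29*(-1) = 165/29 ≈ 5.6897)
V/(-9351) + M(-211)/q = (165/29)/(-9351) + (-1*(-211))/(22931/8) = (165/29)*(-1/9351) + 211*(8/22931) = -55/90393 + 1688/22931 = 151322179/2072801883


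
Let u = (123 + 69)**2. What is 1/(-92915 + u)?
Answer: -1/56051 ≈ -1.7841e-5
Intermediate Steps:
u = 36864 (u = 192**2 = 36864)
1/(-92915 + u) = 1/(-92915 + 36864) = 1/(-56051) = -1/56051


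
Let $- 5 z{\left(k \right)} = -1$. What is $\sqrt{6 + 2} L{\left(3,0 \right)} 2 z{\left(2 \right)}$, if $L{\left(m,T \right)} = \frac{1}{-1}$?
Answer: $- \frac{4 \sqrt{2}}{5} \approx -1.1314$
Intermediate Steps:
$L{\left(m,T \right)} = -1$
$z{\left(k \right)} = \frac{1}{5}$ ($z{\left(k \right)} = \left(- \frac{1}{5}\right) \left(-1\right) = \frac{1}{5}$)
$\sqrt{6 + 2} L{\left(3,0 \right)} 2 z{\left(2 \right)} = \sqrt{6 + 2} \left(-1\right) 2 \cdot \frac{1}{5} = \sqrt{8} \left(-1\right) \frac{2}{5} = 2 \sqrt{2} \left(-1\right) \frac{2}{5} = - 2 \sqrt{2} \cdot \frac{2}{5} = - \frac{4 \sqrt{2}}{5}$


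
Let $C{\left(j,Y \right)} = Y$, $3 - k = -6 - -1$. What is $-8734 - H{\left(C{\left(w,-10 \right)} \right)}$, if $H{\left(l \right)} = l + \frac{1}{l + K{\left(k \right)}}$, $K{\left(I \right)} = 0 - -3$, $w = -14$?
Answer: $- \frac{61067}{7} \approx -8723.9$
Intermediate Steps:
$k = 8$ ($k = 3 - \left(-6 - -1\right) = 3 - \left(-6 + 1\right) = 3 - -5 = 3 + 5 = 8$)
$K{\left(I \right)} = 3$ ($K{\left(I \right)} = 0 + 3 = 3$)
$H{\left(l \right)} = l + \frac{1}{3 + l}$ ($H{\left(l \right)} = l + \frac{1}{l + 3} = l + \frac{1}{3 + l}$)
$-8734 - H{\left(C{\left(w,-10 \right)} \right)} = -8734 - \frac{1 + \left(-10\right)^{2} + 3 \left(-10\right)}{3 - 10} = -8734 - \frac{1 + 100 - 30}{-7} = -8734 - \left(- \frac{1}{7}\right) 71 = -8734 - - \frac{71}{7} = -8734 + \frac{71}{7} = - \frac{61067}{7}$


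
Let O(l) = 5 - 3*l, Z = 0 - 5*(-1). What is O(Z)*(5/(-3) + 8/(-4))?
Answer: 110/3 ≈ 36.667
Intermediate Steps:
Z = 5 (Z = 0 + 5 = 5)
O(Z)*(5/(-3) + 8/(-4)) = (5 - 3*5)*(5/(-3) + 8/(-4)) = (5 - 15)*(5*(-⅓) + 8*(-¼)) = -10*(-5/3 - 2) = -10*(-11/3) = 110/3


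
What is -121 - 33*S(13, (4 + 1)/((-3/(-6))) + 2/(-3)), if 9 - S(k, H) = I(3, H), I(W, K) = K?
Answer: -110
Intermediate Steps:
S(k, H) = 9 - H
-121 - 33*S(13, (4 + 1)/((-3/(-6))) + 2/(-3)) = -121 - 33*(9 - ((4 + 1)/((-3/(-6))) + 2/(-3))) = -121 - 33*(9 - (5/((-3*(-⅙))) + 2*(-⅓))) = -121 - 33*(9 - (5/(½) - ⅔)) = -121 - 33*(9 - (5*2 - ⅔)) = -121 - 33*(9 - (10 - ⅔)) = -121 - 33*(9 - 1*28/3) = -121 - 33*(9 - 28/3) = -121 - 33*(-⅓) = -121 + 11 = -110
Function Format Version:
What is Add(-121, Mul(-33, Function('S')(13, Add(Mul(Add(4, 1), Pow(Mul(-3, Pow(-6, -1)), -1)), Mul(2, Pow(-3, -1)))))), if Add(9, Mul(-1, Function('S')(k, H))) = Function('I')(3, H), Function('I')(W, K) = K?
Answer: -110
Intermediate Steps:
Function('S')(k, H) = Add(9, Mul(-1, H))
Add(-121, Mul(-33, Function('S')(13, Add(Mul(Add(4, 1), Pow(Mul(-3, Pow(-6, -1)), -1)), Mul(2, Pow(-3, -1)))))) = Add(-121, Mul(-33, Add(9, Mul(-1, Add(Mul(Add(4, 1), Pow(Mul(-3, Pow(-6, -1)), -1)), Mul(2, Pow(-3, -1))))))) = Add(-121, Mul(-33, Add(9, Mul(-1, Add(Mul(5, Pow(Mul(-3, Rational(-1, 6)), -1)), Mul(2, Rational(-1, 3))))))) = Add(-121, Mul(-33, Add(9, Mul(-1, Add(Mul(5, Pow(Rational(1, 2), -1)), Rational(-2, 3)))))) = Add(-121, Mul(-33, Add(9, Mul(-1, Add(Mul(5, 2), Rational(-2, 3)))))) = Add(-121, Mul(-33, Add(9, Mul(-1, Add(10, Rational(-2, 3)))))) = Add(-121, Mul(-33, Add(9, Mul(-1, Rational(28, 3))))) = Add(-121, Mul(-33, Add(9, Rational(-28, 3)))) = Add(-121, Mul(-33, Rational(-1, 3))) = Add(-121, 11) = -110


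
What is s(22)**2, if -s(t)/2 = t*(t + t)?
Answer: 3748096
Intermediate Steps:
s(t) = -4*t**2 (s(t) = -2*t*(t + t) = -2*t*2*t = -4*t**2)
s(22)**2 = (-4*22**2)**2 = (-4*484)**2 = (-1936)**2 = 3748096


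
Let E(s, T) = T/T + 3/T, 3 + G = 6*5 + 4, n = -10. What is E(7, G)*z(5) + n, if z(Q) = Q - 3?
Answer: -242/31 ≈ -7.8064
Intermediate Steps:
G = 31 (G = -3 + (6*5 + 4) = -3 + (30 + 4) = -3 + 34 = 31)
z(Q) = -3 + Q
E(s, T) = 1 + 3/T
E(7, G)*z(5) + n = ((3 + 31)/31)*(-3 + 5) - 10 = ((1/31)*34)*2 - 10 = (34/31)*2 - 10 = 68/31 - 10 = -242/31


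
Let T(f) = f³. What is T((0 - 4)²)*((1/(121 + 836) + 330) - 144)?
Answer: 729100288/957 ≈ 7.6186e+5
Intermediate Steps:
T((0 - 4)²)*((1/(121 + 836) + 330) - 144) = ((0 - 4)²)³*((1/(121 + 836) + 330) - 144) = ((-4)²)³*((1/957 + 330) - 144) = 16³*((1/957 + 330) - 144) = 4096*(315811/957 - 144) = 4096*(178003/957) = 729100288/957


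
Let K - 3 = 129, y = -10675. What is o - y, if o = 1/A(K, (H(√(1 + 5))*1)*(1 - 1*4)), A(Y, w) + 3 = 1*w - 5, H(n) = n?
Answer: 53371/5 + 3*√6/10 ≈ 10675.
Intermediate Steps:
K = 132 (K = 3 + 129 = 132)
A(Y, w) = -8 + w (A(Y, w) = -3 + (1*w - 5) = -3 + (w - 5) = -3 + (-5 + w) = -8 + w)
o = 1/(-8 - 3*√6) (o = 1/(-8 + (√(1 + 5)*1)*(1 - 1*4)) = 1/(-8 + (√6*1)*(1 - 4)) = 1/(-8 + √6*(-3)) = 1/(-8 - 3*√6) ≈ -0.065153)
o - y = (-⅘ + 3*√6/10) - 1*(-10675) = (-⅘ + 3*√6/10) + 10675 = 53371/5 + 3*√6/10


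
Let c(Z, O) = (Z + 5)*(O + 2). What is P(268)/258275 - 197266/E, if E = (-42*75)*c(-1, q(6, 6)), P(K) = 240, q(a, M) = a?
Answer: 1019461363/520682400 ≈ 1.9579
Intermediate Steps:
c(Z, O) = (2 + O)*(5 + Z) (c(Z, O) = (5 + Z)*(2 + O) = (2 + O)*(5 + Z))
E = -100800 (E = (-42*75)*(10 + 2*(-1) + 5*6 + 6*(-1)) = -3150*(10 - 2 + 30 - 6) = -3150*32 = -100800)
P(268)/258275 - 197266/E = 240/258275 - 197266/(-100800) = 240*(1/258275) - 197266*(-1/100800) = 48/51655 + 98633/50400 = 1019461363/520682400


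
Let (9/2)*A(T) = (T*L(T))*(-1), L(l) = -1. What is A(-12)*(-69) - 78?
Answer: 106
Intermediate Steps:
A(T) = 2*T/9 (A(T) = 2*((T*(-1))*(-1))/9 = 2*(-T*(-1))/9 = 2*T/9)
A(-12)*(-69) - 78 = ((2/9)*(-12))*(-69) - 78 = -8/3*(-69) - 78 = 184 - 78 = 106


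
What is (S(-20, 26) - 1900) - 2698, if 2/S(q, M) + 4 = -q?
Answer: -36783/8 ≈ -4597.9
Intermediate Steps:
S(q, M) = 2/(-4 - q)
(S(-20, 26) - 1900) - 2698 = (-2/(4 - 20) - 1900) - 2698 = (-2/(-16) - 1900) - 2698 = (-2*(-1/16) - 1900) - 2698 = (⅛ - 1900) - 2698 = -15199/8 - 2698 = -36783/8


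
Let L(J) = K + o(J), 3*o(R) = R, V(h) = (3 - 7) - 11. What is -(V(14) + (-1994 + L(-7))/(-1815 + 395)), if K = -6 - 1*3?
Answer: 14471/1065 ≈ 13.588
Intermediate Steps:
V(h) = -15 (V(h) = -4 - 11 = -15)
o(R) = R/3
K = -9 (K = -6 - 3 = -9)
L(J) = -9 + J/3
-(V(14) + (-1994 + L(-7))/(-1815 + 395)) = -(-15 + (-1994 + (-9 + (1/3)*(-7)))/(-1815 + 395)) = -(-15 + (-1994 + (-9 - 7/3))/(-1420)) = -(-15 + (-1994 - 34/3)*(-1/1420)) = -(-15 - 6016/3*(-1/1420)) = -(-15 + 1504/1065) = -1*(-14471/1065) = 14471/1065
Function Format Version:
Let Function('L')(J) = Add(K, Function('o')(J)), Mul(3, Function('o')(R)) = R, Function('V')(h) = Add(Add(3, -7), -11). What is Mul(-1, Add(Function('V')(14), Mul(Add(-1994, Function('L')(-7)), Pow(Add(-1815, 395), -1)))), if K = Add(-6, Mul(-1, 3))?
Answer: Rational(14471, 1065) ≈ 13.588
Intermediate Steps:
Function('V')(h) = -15 (Function('V')(h) = Add(-4, -11) = -15)
Function('o')(R) = Mul(Rational(1, 3), R)
K = -9 (K = Add(-6, -3) = -9)
Function('L')(J) = Add(-9, Mul(Rational(1, 3), J))
Mul(-1, Add(Function('V')(14), Mul(Add(-1994, Function('L')(-7)), Pow(Add(-1815, 395), -1)))) = Mul(-1, Add(-15, Mul(Add(-1994, Add(-9, Mul(Rational(1, 3), -7))), Pow(Add(-1815, 395), -1)))) = Mul(-1, Add(-15, Mul(Add(-1994, Add(-9, Rational(-7, 3))), Pow(-1420, -1)))) = Mul(-1, Add(-15, Mul(Add(-1994, Rational(-34, 3)), Rational(-1, 1420)))) = Mul(-1, Add(-15, Mul(Rational(-6016, 3), Rational(-1, 1420)))) = Mul(-1, Add(-15, Rational(1504, 1065))) = Mul(-1, Rational(-14471, 1065)) = Rational(14471, 1065)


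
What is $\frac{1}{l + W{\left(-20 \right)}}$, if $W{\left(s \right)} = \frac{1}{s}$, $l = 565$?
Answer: $\frac{20}{11299} \approx 0.0017701$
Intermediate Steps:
$\frac{1}{l + W{\left(-20 \right)}} = \frac{1}{565 + \frac{1}{-20}} = \frac{1}{565 - \frac{1}{20}} = \frac{1}{\frac{11299}{20}} = \frac{20}{11299}$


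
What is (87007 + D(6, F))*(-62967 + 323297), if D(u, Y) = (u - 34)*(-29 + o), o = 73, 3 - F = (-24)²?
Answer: 22329805750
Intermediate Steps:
F = -573 (F = 3 - 1*(-24)² = 3 - 1*576 = 3 - 576 = -573)
D(u, Y) = -1496 + 44*u (D(u, Y) = (u - 34)*(-29 + 73) = (-34 + u)*44 = -1496 + 44*u)
(87007 + D(6, F))*(-62967 + 323297) = (87007 + (-1496 + 44*6))*(-62967 + 323297) = (87007 + (-1496 + 264))*260330 = (87007 - 1232)*260330 = 85775*260330 = 22329805750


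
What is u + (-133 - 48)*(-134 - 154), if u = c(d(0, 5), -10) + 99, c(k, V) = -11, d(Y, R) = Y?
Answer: 52216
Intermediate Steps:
u = 88 (u = -11 + 99 = 88)
u + (-133 - 48)*(-134 - 154) = 88 + (-133 - 48)*(-134 - 154) = 88 - 181*(-288) = 88 + 52128 = 52216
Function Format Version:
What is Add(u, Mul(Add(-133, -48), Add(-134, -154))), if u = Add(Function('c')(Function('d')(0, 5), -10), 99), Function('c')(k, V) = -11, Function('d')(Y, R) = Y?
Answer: 52216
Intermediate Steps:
u = 88 (u = Add(-11, 99) = 88)
Add(u, Mul(Add(-133, -48), Add(-134, -154))) = Add(88, Mul(Add(-133, -48), Add(-134, -154))) = Add(88, Mul(-181, -288)) = Add(88, 52128) = 52216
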